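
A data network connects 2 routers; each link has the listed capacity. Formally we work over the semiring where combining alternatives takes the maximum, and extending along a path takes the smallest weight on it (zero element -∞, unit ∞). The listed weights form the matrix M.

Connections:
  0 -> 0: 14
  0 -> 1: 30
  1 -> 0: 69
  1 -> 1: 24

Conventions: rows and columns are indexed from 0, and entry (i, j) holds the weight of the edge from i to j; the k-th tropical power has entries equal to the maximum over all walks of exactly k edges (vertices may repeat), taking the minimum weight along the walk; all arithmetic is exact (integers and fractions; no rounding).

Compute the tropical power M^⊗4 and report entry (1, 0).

M^⊗2:
  [30, 24]
  [24, 30]
M^⊗3:
  [24, 30]
  [30, 24]
M^⊗4:
  [30, 24]
  [24, 30]
Key observation: the optimum is the walk 1->0->1->1->0, with weight 69 min 30 min 24 min 69 = 24.
Optimal value attained by: walk 1->0->1->1->0.
Answer: (M^⊗4)[1][0] = 24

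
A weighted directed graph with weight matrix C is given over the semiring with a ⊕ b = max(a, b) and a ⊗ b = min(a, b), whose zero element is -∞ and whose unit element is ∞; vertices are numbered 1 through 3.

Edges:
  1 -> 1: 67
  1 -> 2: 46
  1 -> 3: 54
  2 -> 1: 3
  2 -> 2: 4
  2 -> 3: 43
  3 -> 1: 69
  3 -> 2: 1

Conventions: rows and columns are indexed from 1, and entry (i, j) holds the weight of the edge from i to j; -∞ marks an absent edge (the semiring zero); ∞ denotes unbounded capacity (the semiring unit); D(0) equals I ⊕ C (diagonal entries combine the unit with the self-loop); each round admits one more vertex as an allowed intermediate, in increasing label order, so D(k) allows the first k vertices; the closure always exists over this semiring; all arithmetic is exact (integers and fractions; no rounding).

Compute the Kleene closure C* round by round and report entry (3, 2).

D(0):
  [∞, 46, 54]
  [3, ∞, 43]
  [69, 1, ∞]
D(1):
  [∞, 46, 54]
  [3, ∞, 43]
  [69, 46, ∞]
D(2):
  [∞, 46, 54]
  [3, ∞, 43]
  [69, 46, ∞]
D(3):
  [∞, 46, 54]
  [43, ∞, 43]
  [69, 46, ∞]
Answer: C*[3][2] = 46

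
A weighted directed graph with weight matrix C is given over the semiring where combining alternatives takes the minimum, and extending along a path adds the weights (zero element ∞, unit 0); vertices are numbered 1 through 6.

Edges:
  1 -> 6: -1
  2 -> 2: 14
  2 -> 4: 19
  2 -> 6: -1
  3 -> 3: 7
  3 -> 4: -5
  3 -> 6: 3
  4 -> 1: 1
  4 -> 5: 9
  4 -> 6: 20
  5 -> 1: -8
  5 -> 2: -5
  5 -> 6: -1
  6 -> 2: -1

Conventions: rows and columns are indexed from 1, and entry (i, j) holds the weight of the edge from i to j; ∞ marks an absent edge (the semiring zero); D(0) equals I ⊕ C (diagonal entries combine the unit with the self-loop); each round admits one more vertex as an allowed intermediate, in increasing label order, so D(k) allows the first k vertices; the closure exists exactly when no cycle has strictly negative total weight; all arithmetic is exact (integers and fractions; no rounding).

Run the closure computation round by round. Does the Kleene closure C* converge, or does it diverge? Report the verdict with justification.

D(0):
  [0, ∞, ∞, ∞, ∞, -1]
  [∞, 0, ∞, 19, ∞, -1]
  [∞, ∞, 0, -5, ∞, 3]
  [1, ∞, ∞, 0, 9, 20]
  [-8, -5, ∞, ∞, 0, -1]
  [∞, -1, ∞, ∞, ∞, 0]
D(1):
  [0, ∞, ∞, ∞, ∞, -1]
  [∞, 0, ∞, 19, ∞, -1]
  [∞, ∞, 0, -5, ∞, 3]
  [1, ∞, ∞, 0, 9, 0]
  [-8, -5, ∞, ∞, 0, -9]
  [∞, -1, ∞, ∞, ∞, 0]
Detection: at round 2, diagonal entry (6, 6) turns strictly negative.
Key observation: the cycle 6->2->6 has total weight (-1) + (-1), which is strictly negative.
Answer: DIVERGES — negative cycle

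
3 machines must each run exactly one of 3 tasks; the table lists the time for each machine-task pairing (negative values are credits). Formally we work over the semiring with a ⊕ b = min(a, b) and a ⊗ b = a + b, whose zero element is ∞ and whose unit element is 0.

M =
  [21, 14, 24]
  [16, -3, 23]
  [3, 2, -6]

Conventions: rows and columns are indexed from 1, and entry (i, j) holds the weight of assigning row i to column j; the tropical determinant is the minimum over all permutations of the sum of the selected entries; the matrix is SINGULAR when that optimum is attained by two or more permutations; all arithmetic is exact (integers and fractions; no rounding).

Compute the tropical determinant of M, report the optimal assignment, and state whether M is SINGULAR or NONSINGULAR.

σ = (1, 2, 3): 21 + (-3) + (-6) = 12
σ = (1, 3, 2): 21 + 23 + 2 = 46
σ = (2, 1, 3): 14 + 16 + (-6) = 24
σ = (2, 3, 1): 14 + 23 + 3 = 40
σ = (3, 1, 2): 24 + 16 + 2 = 42
σ = (3, 2, 1): 24 + (-3) + 3 = 24
Optimal value attained by: σ = (1, 2, 3).
Answer: det⊕(M) = 12; verdict: NONSINGULAR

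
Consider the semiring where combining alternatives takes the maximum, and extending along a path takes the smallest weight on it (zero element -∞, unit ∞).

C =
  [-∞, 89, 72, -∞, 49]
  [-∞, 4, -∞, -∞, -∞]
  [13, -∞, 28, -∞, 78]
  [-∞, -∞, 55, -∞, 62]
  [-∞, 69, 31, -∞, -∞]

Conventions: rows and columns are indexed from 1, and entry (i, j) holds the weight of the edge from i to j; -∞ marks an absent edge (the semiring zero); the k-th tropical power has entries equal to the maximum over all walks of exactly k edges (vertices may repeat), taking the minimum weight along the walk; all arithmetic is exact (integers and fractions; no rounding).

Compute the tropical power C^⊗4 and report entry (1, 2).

C^⊗2:
  [13, 49, 31, -∞, 72]
  [-∞, 4, -∞, -∞, -∞]
  [13, 69, 31, -∞, 28]
  [13, 62, 31, -∞, 55]
  [13, 4, 28, -∞, 31]
C^⊗3:
  [13, 69, 31, -∞, 31]
  [-∞, 4, -∞, -∞, -∞]
  [13, 28, 28, -∞, 31]
  [13, 55, 31, -∞, 31]
  [13, 31, 31, -∞, 28]
C^⊗4:
  [13, 31, 31, -∞, 31]
  [-∞, 4, -∞, -∞, -∞]
  [13, 31, 31, -∞, 28]
  [13, 31, 31, -∞, 31]
  [13, 28, 28, -∞, 31]
Key observation: the optimum is the walk 1->5->3->5->2, with weight 49 min 31 min 78 min 69 = 31.
Optimal value attained by: walk 1->5->3->5->2.
Answer: (C^⊗4)[1][2] = 31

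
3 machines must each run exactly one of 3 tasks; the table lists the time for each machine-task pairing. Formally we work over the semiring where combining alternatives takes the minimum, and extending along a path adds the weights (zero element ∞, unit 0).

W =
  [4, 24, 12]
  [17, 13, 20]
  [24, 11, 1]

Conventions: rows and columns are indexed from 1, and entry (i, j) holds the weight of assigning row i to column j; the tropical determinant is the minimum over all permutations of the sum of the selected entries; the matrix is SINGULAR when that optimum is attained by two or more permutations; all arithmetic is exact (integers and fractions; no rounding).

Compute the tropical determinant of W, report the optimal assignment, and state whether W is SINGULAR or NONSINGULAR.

σ = (1, 2, 3): 4 + 13 + 1 = 18
σ = (1, 3, 2): 4 + 20 + 11 = 35
σ = (2, 1, 3): 24 + 17 + 1 = 42
σ = (2, 3, 1): 24 + 20 + 24 = 68
σ = (3, 1, 2): 12 + 17 + 11 = 40
σ = (3, 2, 1): 12 + 13 + 24 = 49
Optimal value attained by: σ = (1, 2, 3).
Answer: det⊕(W) = 18; verdict: NONSINGULAR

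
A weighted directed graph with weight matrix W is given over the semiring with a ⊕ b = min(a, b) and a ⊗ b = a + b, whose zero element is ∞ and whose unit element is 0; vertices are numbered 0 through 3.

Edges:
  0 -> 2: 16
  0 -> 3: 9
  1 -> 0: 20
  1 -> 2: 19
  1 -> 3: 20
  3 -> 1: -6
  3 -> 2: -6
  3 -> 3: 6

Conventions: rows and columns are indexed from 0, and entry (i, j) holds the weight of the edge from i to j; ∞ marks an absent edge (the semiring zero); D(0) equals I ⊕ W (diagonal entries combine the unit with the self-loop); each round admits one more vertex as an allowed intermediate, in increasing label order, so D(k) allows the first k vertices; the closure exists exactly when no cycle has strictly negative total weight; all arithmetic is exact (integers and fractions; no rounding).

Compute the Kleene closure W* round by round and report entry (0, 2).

D(0):
  [0, ∞, 16, 9]
  [20, 0, 19, 20]
  [∞, ∞, 0, ∞]
  [∞, -6, -6, 0]
D(1):
  [0, ∞, 16, 9]
  [20, 0, 19, 20]
  [∞, ∞, 0, ∞]
  [∞, -6, -6, 0]
D(2):
  [0, ∞, 16, 9]
  [20, 0, 19, 20]
  [∞, ∞, 0, ∞]
  [14, -6, -6, 0]
D(3):
  [0, ∞, 16, 9]
  [20, 0, 19, 20]
  [∞, ∞, 0, ∞]
  [14, -6, -6, 0]
D(4):
  [0, 3, 3, 9]
  [20, 0, 14, 20]
  [∞, ∞, 0, ∞]
  [14, -6, -6, 0]
Answer: W*[0][2] = 3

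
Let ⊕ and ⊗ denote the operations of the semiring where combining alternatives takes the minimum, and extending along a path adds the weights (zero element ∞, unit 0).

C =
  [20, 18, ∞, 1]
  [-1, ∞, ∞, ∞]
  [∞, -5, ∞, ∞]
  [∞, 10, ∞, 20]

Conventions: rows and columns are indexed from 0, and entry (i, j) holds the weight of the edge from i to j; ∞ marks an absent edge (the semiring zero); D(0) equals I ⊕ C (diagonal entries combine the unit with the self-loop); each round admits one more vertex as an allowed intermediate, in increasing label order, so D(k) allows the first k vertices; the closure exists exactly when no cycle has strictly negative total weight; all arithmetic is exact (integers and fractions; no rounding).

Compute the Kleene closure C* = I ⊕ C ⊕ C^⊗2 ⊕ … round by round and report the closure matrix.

D(0):
  [0, 18, ∞, 1]
  [-1, 0, ∞, ∞]
  [∞, -5, 0, ∞]
  [∞, 10, ∞, 0]
D(1):
  [0, 18, ∞, 1]
  [-1, 0, ∞, 0]
  [∞, -5, 0, ∞]
  [∞, 10, ∞, 0]
D(2):
  [0, 18, ∞, 1]
  [-1, 0, ∞, 0]
  [-6, -5, 0, -5]
  [9, 10, ∞, 0]
D(3):
  [0, 18, ∞, 1]
  [-1, 0, ∞, 0]
  [-6, -5, 0, -5]
  [9, 10, ∞, 0]
D(4):
  [0, 11, ∞, 1]
  [-1, 0, ∞, 0]
  [-6, -5, 0, -5]
  [9, 10, ∞, 0]
Answer: C* = [[0, 11, ∞, 1], [-1, 0, ∞, 0], [-6, -5, 0, -5], [9, 10, ∞, 0]]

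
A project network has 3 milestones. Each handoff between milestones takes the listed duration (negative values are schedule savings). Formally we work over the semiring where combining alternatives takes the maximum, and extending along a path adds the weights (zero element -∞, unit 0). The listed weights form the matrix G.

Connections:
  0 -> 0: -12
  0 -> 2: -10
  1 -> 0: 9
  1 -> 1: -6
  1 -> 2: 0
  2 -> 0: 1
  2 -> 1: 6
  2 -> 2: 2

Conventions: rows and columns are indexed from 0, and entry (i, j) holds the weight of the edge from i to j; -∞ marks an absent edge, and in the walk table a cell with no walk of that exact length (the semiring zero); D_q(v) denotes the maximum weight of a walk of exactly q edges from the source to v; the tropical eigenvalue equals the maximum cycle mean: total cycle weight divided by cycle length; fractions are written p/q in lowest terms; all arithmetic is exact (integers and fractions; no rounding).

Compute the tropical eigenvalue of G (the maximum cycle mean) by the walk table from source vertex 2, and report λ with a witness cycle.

q=0: [-∞, -∞, 0]
q=1: [1, 6, 2]
q=2: [15, 8, 6]
q=3: [17, 12, 8]
Optimal cycle mean attained by: cycle 1->2->1, total 0 + 6, length 2.
Answer: λ = 3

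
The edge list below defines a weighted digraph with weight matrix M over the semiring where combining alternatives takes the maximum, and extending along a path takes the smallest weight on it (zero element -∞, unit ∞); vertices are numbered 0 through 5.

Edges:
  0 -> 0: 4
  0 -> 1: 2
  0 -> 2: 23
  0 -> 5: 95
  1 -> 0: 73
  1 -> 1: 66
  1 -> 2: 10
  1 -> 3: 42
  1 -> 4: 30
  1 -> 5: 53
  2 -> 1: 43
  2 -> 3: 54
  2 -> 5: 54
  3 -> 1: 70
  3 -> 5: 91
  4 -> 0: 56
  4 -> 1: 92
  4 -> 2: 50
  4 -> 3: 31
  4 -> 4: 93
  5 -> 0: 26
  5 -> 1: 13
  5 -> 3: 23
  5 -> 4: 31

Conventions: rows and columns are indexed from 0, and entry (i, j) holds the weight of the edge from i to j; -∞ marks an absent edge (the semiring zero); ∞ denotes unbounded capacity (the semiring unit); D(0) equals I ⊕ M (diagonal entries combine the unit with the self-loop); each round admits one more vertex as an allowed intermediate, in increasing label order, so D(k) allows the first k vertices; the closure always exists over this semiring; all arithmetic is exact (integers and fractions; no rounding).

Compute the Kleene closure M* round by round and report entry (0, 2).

D(0):
  [∞, 2, 23, -∞, -∞, 95]
  [73, ∞, 10, 42, 30, 53]
  [-∞, 43, ∞, 54, -∞, 54]
  [-∞, 70, -∞, ∞, -∞, 91]
  [56, 92, 50, 31, ∞, -∞]
  [26, 13, -∞, 23, 31, ∞]
D(1):
  [∞, 2, 23, -∞, -∞, 95]
  [73, ∞, 23, 42, 30, 73]
  [-∞, 43, ∞, 54, -∞, 54]
  [-∞, 70, -∞, ∞, -∞, 91]
  [56, 92, 50, 31, ∞, 56]
  [26, 13, 23, 23, 31, ∞]
D(2):
  [∞, 2, 23, 2, 2, 95]
  [73, ∞, 23, 42, 30, 73]
  [43, 43, ∞, 54, 30, 54]
  [70, 70, 23, ∞, 30, 91]
  [73, 92, 50, 42, ∞, 73]
  [26, 13, 23, 23, 31, ∞]
D(3):
  [∞, 23, 23, 23, 23, 95]
  [73, ∞, 23, 42, 30, 73]
  [43, 43, ∞, 54, 30, 54]
  [70, 70, 23, ∞, 30, 91]
  [73, 92, 50, 50, ∞, 73]
  [26, 23, 23, 23, 31, ∞]
D(4):
  [∞, 23, 23, 23, 23, 95]
  [73, ∞, 23, 42, 30, 73]
  [54, 54, ∞, 54, 30, 54]
  [70, 70, 23, ∞, 30, 91]
  [73, 92, 50, 50, ∞, 73]
  [26, 23, 23, 23, 31, ∞]
D(5):
  [∞, 23, 23, 23, 23, 95]
  [73, ∞, 30, 42, 30, 73]
  [54, 54, ∞, 54, 30, 54]
  [70, 70, 30, ∞, 30, 91]
  [73, 92, 50, 50, ∞, 73]
  [31, 31, 31, 31, 31, ∞]
D(6):
  [∞, 31, 31, 31, 31, 95]
  [73, ∞, 31, 42, 31, 73]
  [54, 54, ∞, 54, 31, 54]
  [70, 70, 31, ∞, 31, 91]
  [73, 92, 50, 50, ∞, 73]
  [31, 31, 31, 31, 31, ∞]
Answer: M*[0][2] = 31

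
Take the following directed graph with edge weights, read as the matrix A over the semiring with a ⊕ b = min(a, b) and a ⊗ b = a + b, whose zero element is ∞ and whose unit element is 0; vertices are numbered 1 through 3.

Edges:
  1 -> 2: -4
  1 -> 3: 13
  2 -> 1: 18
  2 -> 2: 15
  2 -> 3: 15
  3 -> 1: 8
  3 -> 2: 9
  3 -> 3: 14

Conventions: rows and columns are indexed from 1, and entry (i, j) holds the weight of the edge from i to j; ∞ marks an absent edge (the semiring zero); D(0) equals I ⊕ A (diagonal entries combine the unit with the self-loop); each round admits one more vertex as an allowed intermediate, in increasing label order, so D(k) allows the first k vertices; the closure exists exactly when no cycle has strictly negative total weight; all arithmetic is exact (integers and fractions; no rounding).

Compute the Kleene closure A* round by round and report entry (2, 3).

D(0):
  [0, -4, 13]
  [18, 0, 15]
  [8, 9, 0]
D(1):
  [0, -4, 13]
  [18, 0, 15]
  [8, 4, 0]
D(2):
  [0, -4, 11]
  [18, 0, 15]
  [8, 4, 0]
D(3):
  [0, -4, 11]
  [18, 0, 15]
  [8, 4, 0]
Answer: A*[2][3] = 15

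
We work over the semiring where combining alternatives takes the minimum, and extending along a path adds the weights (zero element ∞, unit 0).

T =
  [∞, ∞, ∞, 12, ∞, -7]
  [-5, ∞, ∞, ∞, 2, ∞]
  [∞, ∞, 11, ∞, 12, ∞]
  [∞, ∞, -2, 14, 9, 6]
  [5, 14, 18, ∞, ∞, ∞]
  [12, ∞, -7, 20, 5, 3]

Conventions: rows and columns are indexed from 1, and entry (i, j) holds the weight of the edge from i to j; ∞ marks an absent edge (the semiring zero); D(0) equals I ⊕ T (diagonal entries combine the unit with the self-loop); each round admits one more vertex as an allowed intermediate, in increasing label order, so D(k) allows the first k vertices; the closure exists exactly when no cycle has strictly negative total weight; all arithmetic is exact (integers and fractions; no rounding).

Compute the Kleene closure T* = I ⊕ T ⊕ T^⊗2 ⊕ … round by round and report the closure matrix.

D(0):
  [0, ∞, ∞, 12, ∞, -7]
  [-5, 0, ∞, ∞, 2, ∞]
  [∞, ∞, 0, ∞, 12, ∞]
  [∞, ∞, -2, 0, 9, 6]
  [5, 14, 18, ∞, 0, ∞]
  [12, ∞, -7, 20, 5, 0]
D(1):
  [0, ∞, ∞, 12, ∞, -7]
  [-5, 0, ∞, 7, 2, -12]
  [∞, ∞, 0, ∞, 12, ∞]
  [∞, ∞, -2, 0, 9, 6]
  [5, 14, 18, 17, 0, -2]
  [12, ∞, -7, 20, 5, 0]
D(2):
  [0, ∞, ∞, 12, ∞, -7]
  [-5, 0, ∞, 7, 2, -12]
  [∞, ∞, 0, ∞, 12, ∞]
  [∞, ∞, -2, 0, 9, 6]
  [5, 14, 18, 17, 0, -2]
  [12, ∞, -7, 20, 5, 0]
D(3):
  [0, ∞, ∞, 12, ∞, -7]
  [-5, 0, ∞, 7, 2, -12]
  [∞, ∞, 0, ∞, 12, ∞]
  [∞, ∞, -2, 0, 9, 6]
  [5, 14, 18, 17, 0, -2]
  [12, ∞, -7, 20, 5, 0]
D(4):
  [0, ∞, 10, 12, 21, -7]
  [-5, 0, 5, 7, 2, -12]
  [∞, ∞, 0, ∞, 12, ∞]
  [∞, ∞, -2, 0, 9, 6]
  [5, 14, 15, 17, 0, -2]
  [12, ∞, -7, 20, 5, 0]
D(5):
  [0, 35, 10, 12, 21, -7]
  [-5, 0, 5, 7, 2, -12]
  [17, 26, 0, 29, 12, 10]
  [14, 23, -2, 0, 9, 6]
  [5, 14, 15, 17, 0, -2]
  [10, 19, -7, 20, 5, 0]
D(6):
  [0, 12, -14, 12, -2, -7]
  [-5, 0, -19, 7, -7, -12]
  [17, 26, 0, 29, 12, 10]
  [14, 23, -2, 0, 9, 6]
  [5, 14, -9, 17, 0, -2]
  [10, 19, -7, 20, 5, 0]
Answer: T* = [[0, 12, -14, 12, -2, -7], [-5, 0, -19, 7, -7, -12], [17, 26, 0, 29, 12, 10], [14, 23, -2, 0, 9, 6], [5, 14, -9, 17, 0, -2], [10, 19, -7, 20, 5, 0]]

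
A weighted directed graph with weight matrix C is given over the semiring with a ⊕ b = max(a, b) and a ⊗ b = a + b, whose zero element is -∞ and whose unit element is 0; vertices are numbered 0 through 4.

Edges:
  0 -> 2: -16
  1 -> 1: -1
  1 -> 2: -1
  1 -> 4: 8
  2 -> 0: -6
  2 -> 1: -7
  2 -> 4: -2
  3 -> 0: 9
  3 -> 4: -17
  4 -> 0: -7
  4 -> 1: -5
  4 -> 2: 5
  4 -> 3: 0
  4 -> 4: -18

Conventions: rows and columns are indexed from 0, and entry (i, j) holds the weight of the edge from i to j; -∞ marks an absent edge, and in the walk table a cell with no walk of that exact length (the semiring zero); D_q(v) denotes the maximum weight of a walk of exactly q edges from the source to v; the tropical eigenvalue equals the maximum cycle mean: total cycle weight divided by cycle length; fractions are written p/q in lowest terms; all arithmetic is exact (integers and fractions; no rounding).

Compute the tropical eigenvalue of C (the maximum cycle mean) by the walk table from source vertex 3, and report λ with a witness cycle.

q=0: [-∞, -∞, -∞, 0, -∞]
q=1: [9, -∞, -∞, -∞, -17]
q=2: [-24, -22, -7, -17, -35]
q=3: [-8, -14, -23, -35, -9]
q=4: [-16, -14, -4, -9, -6]
q=5: [0, -11, -1, -6, -6]
Optimal cycle mean attained by: cycle 1->4->2->1, total 8 + 5 + (-7), length 3.
Answer: λ = 2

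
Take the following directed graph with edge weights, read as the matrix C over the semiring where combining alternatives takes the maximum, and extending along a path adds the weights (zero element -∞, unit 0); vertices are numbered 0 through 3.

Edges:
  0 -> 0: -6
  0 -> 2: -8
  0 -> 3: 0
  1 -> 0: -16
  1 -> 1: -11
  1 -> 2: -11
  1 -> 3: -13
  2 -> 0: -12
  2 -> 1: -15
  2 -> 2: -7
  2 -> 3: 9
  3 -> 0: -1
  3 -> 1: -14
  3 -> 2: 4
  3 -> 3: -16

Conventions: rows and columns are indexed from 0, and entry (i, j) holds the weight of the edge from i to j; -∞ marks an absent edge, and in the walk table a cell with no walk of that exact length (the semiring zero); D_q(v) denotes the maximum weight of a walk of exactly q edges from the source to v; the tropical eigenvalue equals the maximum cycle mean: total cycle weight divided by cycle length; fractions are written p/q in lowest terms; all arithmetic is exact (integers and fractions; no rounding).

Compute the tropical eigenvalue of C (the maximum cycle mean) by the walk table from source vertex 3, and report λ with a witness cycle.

q=0: [-∞, -∞, -∞, 0]
q=1: [-1, -14, 4, -16]
q=2: [-7, -11, -3, 13]
q=3: [12, -1, 17, 6]
q=4: [6, 2, 10, 26]
Optimal cycle mean attained by: cycle 2->3->2, total 9 + 4, length 2.
Answer: λ = 13/2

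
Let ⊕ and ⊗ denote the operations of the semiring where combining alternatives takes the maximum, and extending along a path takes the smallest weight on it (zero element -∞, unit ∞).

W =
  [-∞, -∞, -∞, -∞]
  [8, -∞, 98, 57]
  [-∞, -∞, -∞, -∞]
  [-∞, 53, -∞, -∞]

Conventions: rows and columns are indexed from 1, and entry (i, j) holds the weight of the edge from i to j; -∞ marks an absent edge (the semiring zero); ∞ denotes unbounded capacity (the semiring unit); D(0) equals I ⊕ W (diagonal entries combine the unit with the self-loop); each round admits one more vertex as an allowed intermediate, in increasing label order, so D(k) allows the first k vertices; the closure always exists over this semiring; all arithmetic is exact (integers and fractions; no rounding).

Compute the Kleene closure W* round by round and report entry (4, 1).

D(0):
  [∞, -∞, -∞, -∞]
  [8, ∞, 98, 57]
  [-∞, -∞, ∞, -∞]
  [-∞, 53, -∞, ∞]
D(1):
  [∞, -∞, -∞, -∞]
  [8, ∞, 98, 57]
  [-∞, -∞, ∞, -∞]
  [-∞, 53, -∞, ∞]
D(2):
  [∞, -∞, -∞, -∞]
  [8, ∞, 98, 57]
  [-∞, -∞, ∞, -∞]
  [8, 53, 53, ∞]
D(3):
  [∞, -∞, -∞, -∞]
  [8, ∞, 98, 57]
  [-∞, -∞, ∞, -∞]
  [8, 53, 53, ∞]
D(4):
  [∞, -∞, -∞, -∞]
  [8, ∞, 98, 57]
  [-∞, -∞, ∞, -∞]
  [8, 53, 53, ∞]
Answer: W*[4][1] = 8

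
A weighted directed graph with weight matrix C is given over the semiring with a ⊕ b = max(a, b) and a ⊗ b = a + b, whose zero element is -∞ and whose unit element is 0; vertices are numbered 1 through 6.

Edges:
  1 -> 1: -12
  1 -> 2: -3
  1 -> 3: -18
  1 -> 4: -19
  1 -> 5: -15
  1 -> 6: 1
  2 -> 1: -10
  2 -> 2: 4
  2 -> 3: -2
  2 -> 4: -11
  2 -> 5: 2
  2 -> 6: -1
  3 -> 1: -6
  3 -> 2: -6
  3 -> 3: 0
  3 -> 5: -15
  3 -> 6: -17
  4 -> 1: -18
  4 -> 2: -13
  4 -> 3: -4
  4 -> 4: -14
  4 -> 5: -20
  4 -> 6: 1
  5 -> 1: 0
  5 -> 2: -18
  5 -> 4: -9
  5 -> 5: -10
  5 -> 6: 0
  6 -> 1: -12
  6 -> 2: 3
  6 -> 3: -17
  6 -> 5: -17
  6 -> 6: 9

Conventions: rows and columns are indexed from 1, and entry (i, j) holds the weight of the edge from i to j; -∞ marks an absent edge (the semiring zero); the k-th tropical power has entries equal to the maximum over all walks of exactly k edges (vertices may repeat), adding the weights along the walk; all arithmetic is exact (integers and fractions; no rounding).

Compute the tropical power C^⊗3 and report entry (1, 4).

C^⊗2:
  [-11, 4, -5, -14, -1, 10]
  [2, 8, 2, -7, 6, 8]
  [-6, -2, 0, -17, -4, -5]
  [-10, 4, -4, -24, -11, 10]
  [-10, 3, -13, -19, -15, 9]
  [-3, 12, 1, -8, 5, 18]
C^⊗3:
  [-1, 13, 2, -7, 6, 19]
  [6, 12, 6, -3, 10, 17]
  [-4, 2, 0, -13, 0, 4]
  [-2, 13, 2, -7, 6, 19]
  [-3, 12, 1, -8, 5, 18]
  [6, 21, 10, 1, 14, 27]
Key observation: the optimum is the walk 1->6->2->4, with weight 1 + 3 + (-11) = -7.
Optimal value attained by: walk 1->6->2->4.
Answer: (C^⊗3)[1][4] = -7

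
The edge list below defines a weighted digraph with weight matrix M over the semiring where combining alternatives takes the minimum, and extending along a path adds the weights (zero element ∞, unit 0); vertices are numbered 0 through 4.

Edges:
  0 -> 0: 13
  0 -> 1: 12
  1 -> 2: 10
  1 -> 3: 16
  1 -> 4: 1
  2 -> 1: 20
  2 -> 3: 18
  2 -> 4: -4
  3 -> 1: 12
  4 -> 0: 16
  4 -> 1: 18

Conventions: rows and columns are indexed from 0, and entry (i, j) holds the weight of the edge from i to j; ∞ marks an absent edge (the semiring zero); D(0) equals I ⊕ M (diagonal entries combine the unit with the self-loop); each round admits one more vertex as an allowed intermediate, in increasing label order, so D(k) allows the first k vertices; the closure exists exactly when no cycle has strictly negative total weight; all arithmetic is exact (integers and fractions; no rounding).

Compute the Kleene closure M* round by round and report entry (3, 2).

D(0):
  [0, 12, ∞, ∞, ∞]
  [∞, 0, 10, 16, 1]
  [∞, 20, 0, 18, -4]
  [∞, 12, ∞, 0, ∞]
  [16, 18, ∞, ∞, 0]
D(1):
  [0, 12, ∞, ∞, ∞]
  [∞, 0, 10, 16, 1]
  [∞, 20, 0, 18, -4]
  [∞, 12, ∞, 0, ∞]
  [16, 18, ∞, ∞, 0]
D(2):
  [0, 12, 22, 28, 13]
  [∞, 0, 10, 16, 1]
  [∞, 20, 0, 18, -4]
  [∞, 12, 22, 0, 13]
  [16, 18, 28, 34, 0]
D(3):
  [0, 12, 22, 28, 13]
  [∞, 0, 10, 16, 1]
  [∞, 20, 0, 18, -4]
  [∞, 12, 22, 0, 13]
  [16, 18, 28, 34, 0]
D(4):
  [0, 12, 22, 28, 13]
  [∞, 0, 10, 16, 1]
  [∞, 20, 0, 18, -4]
  [∞, 12, 22, 0, 13]
  [16, 18, 28, 34, 0]
D(5):
  [0, 12, 22, 28, 13]
  [17, 0, 10, 16, 1]
  [12, 14, 0, 18, -4]
  [29, 12, 22, 0, 13]
  [16, 18, 28, 34, 0]
Answer: M*[3][2] = 22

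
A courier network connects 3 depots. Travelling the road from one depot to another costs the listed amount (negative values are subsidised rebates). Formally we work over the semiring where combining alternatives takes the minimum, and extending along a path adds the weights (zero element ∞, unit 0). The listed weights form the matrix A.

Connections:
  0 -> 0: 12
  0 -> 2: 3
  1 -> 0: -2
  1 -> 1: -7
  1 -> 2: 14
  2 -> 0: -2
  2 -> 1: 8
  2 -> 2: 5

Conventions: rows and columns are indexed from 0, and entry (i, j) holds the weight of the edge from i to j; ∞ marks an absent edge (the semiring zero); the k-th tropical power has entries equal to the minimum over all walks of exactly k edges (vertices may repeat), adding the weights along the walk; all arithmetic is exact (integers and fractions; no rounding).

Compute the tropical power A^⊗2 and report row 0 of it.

A^⊗2:
  [1, 11, 8]
  [-9, -14, 1]
  [3, 1, 1]
Answer: row 0 of A^⊗2 = [1, 11, 8]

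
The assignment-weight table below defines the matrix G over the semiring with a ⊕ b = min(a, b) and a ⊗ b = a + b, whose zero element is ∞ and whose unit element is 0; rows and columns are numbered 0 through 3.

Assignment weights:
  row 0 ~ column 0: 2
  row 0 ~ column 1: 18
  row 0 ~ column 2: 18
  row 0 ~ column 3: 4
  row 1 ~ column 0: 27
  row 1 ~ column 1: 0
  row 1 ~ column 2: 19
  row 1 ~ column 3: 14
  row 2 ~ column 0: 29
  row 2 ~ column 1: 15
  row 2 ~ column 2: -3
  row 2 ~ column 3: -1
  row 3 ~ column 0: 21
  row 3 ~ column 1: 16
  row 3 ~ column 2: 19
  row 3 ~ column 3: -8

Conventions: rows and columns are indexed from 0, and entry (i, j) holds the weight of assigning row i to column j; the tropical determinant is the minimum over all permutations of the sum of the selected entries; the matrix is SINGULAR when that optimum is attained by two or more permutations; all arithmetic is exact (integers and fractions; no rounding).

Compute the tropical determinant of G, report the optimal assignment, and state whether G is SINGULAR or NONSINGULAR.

σ = (0, 1, 2, 3): 2 + 0 + (-3) + (-8) = -9
σ = (0, 1, 3, 2): 2 + 0 + (-1) + 19 = 20
σ = (0, 2, 1, 3): 2 + 19 + 15 + (-8) = 28
σ = (0, 2, 3, 1): 2 + 19 + (-1) + 16 = 36
σ = (0, 3, 1, 2): 2 + 14 + 15 + 19 = 50
σ = (0, 3, 2, 1): 2 + 14 + (-3) + 16 = 29
σ = (1, 0, 2, 3): 18 + 27 + (-3) + (-8) = 34
σ = (1, 0, 3, 2): 18 + 27 + (-1) + 19 = 63
σ = (1, 2, 0, 3): 18 + 19 + 29 + (-8) = 58
σ = (1, 2, 3, 0): 18 + 19 + (-1) + 21 = 57
σ = (1, 3, 0, 2): 18 + 14 + 29 + 19 = 80
σ = (1, 3, 2, 0): 18 + 14 + (-3) + 21 = 50
σ = (2, 0, 1, 3): 18 + 27 + 15 + (-8) = 52
σ = (2, 0, 3, 1): 18 + 27 + (-1) + 16 = 60
σ = (2, 1, 0, 3): 18 + 0 + 29 + (-8) = 39
σ = (2, 1, 3, 0): 18 + 0 + (-1) + 21 = 38
σ = (2, 3, 0, 1): 18 + 14 + 29 + 16 = 77
σ = (2, 3, 1, 0): 18 + 14 + 15 + 21 = 68
σ = (3, 0, 1, 2): 4 + 27 + 15 + 19 = 65
σ = (3, 0, 2, 1): 4 + 27 + (-3) + 16 = 44
σ = (3, 1, 0, 2): 4 + 0 + 29 + 19 = 52
σ = (3, 1, 2, 0): 4 + 0 + (-3) + 21 = 22
σ = (3, 2, 0, 1): 4 + 19 + 29 + 16 = 68
σ = (3, 2, 1, 0): 4 + 19 + 15 + 21 = 59
Optimal value attained by: σ = (0, 1, 2, 3).
Answer: det⊕(G) = -9; verdict: NONSINGULAR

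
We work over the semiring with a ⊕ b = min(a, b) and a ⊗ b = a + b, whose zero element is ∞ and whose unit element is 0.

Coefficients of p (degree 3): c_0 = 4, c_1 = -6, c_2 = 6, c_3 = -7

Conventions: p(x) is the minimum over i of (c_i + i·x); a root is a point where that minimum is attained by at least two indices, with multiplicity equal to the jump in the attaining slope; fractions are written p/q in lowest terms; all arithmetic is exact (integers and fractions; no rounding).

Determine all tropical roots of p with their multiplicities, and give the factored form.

hull edge (i=0, c=4) to (i=1, c=-6): slope -10, span 1
hull edge (i=1, c=-6) to (i=3, c=-7): slope -1/2, span 2
Factored form: p(x) = -7 ⊗ (x ⊕ 1/2) ⊗ (x ⊕ 1/2) ⊗ (x ⊕ 10)
Answer: roots = 1/2 (mult 2), 10 (mult 1)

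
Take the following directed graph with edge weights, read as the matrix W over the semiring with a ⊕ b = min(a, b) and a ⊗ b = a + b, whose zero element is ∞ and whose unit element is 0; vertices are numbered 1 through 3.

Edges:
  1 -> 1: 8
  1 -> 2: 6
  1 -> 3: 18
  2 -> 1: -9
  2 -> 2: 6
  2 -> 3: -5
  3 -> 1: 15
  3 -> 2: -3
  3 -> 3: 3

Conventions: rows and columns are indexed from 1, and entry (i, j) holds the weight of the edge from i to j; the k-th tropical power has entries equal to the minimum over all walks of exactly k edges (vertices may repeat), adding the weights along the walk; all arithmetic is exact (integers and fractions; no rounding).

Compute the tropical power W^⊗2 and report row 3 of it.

W^⊗2:
  [-3, 12, 1]
  [-3, -8, -2]
  [-12, 0, -8]
Answer: row 3 of W^⊗2 = [-12, 0, -8]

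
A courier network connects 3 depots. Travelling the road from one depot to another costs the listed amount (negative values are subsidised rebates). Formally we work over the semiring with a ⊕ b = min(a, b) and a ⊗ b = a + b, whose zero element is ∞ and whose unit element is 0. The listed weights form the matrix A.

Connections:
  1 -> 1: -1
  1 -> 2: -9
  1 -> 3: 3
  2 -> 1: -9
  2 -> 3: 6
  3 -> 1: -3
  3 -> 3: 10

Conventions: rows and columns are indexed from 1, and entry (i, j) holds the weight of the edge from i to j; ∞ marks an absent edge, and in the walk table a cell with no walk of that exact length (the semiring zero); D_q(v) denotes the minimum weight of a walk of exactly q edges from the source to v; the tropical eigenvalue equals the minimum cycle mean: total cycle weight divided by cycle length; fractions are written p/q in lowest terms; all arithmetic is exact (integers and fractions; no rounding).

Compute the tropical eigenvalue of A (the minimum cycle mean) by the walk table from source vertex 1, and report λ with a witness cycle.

q=0: [0, ∞, ∞]
q=1: [-1, -9, 3]
q=2: [-18, -10, -3]
q=3: [-19, -27, -15]
Optimal cycle mean attained by: cycle 1->2->1, total (-9) + (-9), length 2.
Answer: λ = -9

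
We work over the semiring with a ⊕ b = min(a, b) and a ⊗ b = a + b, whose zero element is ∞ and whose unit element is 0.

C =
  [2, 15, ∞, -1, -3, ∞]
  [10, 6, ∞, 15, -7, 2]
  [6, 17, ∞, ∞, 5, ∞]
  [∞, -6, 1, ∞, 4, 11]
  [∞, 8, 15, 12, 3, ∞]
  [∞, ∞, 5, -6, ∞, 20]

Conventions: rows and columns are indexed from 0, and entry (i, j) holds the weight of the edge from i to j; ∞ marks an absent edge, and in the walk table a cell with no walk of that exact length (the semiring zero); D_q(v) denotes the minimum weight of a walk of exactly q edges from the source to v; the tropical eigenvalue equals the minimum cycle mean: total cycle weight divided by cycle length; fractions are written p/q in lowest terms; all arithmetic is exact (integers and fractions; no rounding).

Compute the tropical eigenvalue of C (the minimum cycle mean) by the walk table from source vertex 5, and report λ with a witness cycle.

q=0: [∞, ∞, ∞, ∞, ∞, 0]
q=1: [∞, ∞, 5, -6, ∞, 20]
q=2: [11, -12, -5, 14, -2, 5]
q=3: [-2, -6, 10, -1, -19, -10]
q=4: [0, -11, -5, -16, -16, -4]
q=5: [-1, -22, -15, -10, -18, -9]
q=6: [-12, -16, -9, -15, -29, -20]
Optimal cycle mean attained by: cycle 1->5->3->1, total 2 + (-6) + (-6), length 3.
Answer: λ = -10/3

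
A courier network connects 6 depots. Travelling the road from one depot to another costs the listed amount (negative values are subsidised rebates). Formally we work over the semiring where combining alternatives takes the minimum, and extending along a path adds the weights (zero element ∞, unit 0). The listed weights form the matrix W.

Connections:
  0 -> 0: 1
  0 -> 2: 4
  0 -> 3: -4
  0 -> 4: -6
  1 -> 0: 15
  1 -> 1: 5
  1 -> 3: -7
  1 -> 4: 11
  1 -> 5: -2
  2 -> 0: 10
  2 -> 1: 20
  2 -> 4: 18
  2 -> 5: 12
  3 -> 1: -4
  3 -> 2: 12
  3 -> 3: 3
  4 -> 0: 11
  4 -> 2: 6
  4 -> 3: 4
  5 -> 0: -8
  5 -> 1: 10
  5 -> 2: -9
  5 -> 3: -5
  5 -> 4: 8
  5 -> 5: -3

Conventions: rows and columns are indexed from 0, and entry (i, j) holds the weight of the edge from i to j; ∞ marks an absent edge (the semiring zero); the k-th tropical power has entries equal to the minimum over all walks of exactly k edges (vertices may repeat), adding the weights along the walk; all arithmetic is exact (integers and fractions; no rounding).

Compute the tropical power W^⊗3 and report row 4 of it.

W^⊗2:
  [2, -8, 0, -3, -5, 16]
  [-10, -11, -11, -7, 6, -5]
  [4, 22, 3, 6, 4, 9]
  [11, -1, 15, -11, 7, -6]
  [12, 0, 15, 7, 5, 18]
  [-11, -9, -12, -12, -14, -6]
W^⊗3:
  [3, -7, 1, -15, -4, -10]
  [-13, -11, -14, -18, -16, -13]
  [1, 2, 0, 0, -2, 6]
  [-14, -15, -15, -11, 2, -9]
  [10, 3, 9, -7, 6, -2]
  [-14, -16, -15, -16, -17, -11]
Answer: row 4 of W^⊗3 = [10, 3, 9, -7, 6, -2]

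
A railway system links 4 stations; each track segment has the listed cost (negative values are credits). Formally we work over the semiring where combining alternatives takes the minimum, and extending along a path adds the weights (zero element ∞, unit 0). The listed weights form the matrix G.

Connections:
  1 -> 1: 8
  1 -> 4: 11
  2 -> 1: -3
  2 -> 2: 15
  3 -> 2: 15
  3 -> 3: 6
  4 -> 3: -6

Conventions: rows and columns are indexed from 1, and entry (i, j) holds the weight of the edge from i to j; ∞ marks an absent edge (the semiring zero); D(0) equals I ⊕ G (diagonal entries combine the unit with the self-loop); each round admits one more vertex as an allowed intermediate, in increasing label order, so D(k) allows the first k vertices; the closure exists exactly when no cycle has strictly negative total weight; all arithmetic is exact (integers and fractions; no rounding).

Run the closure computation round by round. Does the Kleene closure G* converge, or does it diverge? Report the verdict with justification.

D(0):
  [0, ∞, ∞, 11]
  [-3, 0, ∞, ∞]
  [∞, 15, 0, ∞]
  [∞, ∞, -6, 0]
D(1):
  [0, ∞, ∞, 11]
  [-3, 0, ∞, 8]
  [∞, 15, 0, ∞]
  [∞, ∞, -6, 0]
D(2):
  [0, ∞, ∞, 11]
  [-3, 0, ∞, 8]
  [12, 15, 0, 23]
  [∞, ∞, -6, 0]
D(3):
  [0, ∞, ∞, 11]
  [-3, 0, ∞, 8]
  [12, 15, 0, 23]
  [6, 9, -6, 0]
D(4):
  [0, 20, 5, 11]
  [-3, 0, 2, 8]
  [12, 15, 0, 23]
  [6, 9, -6, 0]
Key observation: every diagonal entry stays at the unit through all rounds, so no improving cycle exists.
Answer: CONVERGES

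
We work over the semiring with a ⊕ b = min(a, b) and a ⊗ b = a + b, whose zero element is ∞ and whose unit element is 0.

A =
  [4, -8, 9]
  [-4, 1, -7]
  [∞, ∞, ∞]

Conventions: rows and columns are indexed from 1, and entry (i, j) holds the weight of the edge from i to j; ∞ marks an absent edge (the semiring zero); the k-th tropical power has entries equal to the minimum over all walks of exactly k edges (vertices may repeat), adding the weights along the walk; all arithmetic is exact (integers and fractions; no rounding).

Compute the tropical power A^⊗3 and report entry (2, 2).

A^⊗2:
  [-12, -7, -15]
  [-3, -12, -6]
  [∞, ∞, ∞]
A^⊗3:
  [-11, -20, -14]
  [-16, -11, -19]
  [∞, ∞, ∞]
Key observation: the optimum is the walk 2->1->2->2, with weight (-4) + (-8) + 1 = -11.
Optimal value attained by: walk 2->1->2->2.
Answer: (A^⊗3)[2][2] = -11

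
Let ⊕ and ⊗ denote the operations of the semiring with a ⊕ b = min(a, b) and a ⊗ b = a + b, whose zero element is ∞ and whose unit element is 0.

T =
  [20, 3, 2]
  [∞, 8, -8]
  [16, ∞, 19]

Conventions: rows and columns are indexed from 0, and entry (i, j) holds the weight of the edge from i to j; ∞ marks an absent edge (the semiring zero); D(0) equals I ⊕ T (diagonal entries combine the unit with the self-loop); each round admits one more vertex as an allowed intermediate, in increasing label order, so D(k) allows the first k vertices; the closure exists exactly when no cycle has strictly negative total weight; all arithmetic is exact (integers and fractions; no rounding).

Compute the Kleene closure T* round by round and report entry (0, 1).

D(0):
  [0, 3, 2]
  [∞, 0, -8]
  [16, ∞, 0]
D(1):
  [0, 3, 2]
  [∞, 0, -8]
  [16, 19, 0]
D(2):
  [0, 3, -5]
  [∞, 0, -8]
  [16, 19, 0]
D(3):
  [0, 3, -5]
  [8, 0, -8]
  [16, 19, 0]
Answer: T*[0][1] = 3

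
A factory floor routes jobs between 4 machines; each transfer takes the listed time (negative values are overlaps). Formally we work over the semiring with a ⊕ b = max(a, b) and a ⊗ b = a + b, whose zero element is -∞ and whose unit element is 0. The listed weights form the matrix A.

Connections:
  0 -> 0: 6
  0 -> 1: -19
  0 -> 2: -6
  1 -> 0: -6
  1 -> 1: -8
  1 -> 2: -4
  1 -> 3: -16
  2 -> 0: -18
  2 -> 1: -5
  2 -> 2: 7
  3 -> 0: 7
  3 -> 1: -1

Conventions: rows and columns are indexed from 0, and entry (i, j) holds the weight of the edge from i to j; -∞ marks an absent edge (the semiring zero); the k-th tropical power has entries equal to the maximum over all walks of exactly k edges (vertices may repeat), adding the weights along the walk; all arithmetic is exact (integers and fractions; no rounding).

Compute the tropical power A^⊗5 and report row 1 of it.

A^⊗2:
  [12, -11, 1, -35]
  [0, -9, 3, -24]
  [-11, 2, 14, -21]
  [13, -9, 1, -17]
A^⊗3:
  [18, -4, 8, -27]
  [6, -2, 10, -25]
  [-4, 9, 21, -14]
  [19, -4, 8, -25]
A^⊗4:
  [24, 3, 15, -20]
  [12, 5, 17, -18]
  [3, 16, 28, -7]
  [25, 3, 15, -20]
A^⊗5:
  [30, 10, 22, -13]
  [18, 12, 24, -11]
  [10, 23, 35, 0]
  [31, 10, 22, -13]
Answer: row 1 of A^⊗5 = [18, 12, 24, -11]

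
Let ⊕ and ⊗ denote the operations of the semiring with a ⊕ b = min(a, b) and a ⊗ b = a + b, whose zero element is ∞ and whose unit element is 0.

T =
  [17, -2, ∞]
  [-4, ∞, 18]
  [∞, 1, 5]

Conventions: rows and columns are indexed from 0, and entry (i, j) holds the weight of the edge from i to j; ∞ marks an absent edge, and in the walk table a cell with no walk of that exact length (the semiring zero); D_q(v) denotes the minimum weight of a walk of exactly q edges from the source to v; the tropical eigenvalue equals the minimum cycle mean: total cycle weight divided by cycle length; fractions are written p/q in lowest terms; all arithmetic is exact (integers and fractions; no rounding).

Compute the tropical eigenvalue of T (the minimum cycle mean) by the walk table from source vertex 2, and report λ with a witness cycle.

q=0: [∞, ∞, 0]
q=1: [∞, 1, 5]
q=2: [-3, 6, 10]
q=3: [2, -5, 15]
Optimal cycle mean attained by: cycle 0->1->0, total (-2) + (-4), length 2.
Answer: λ = -3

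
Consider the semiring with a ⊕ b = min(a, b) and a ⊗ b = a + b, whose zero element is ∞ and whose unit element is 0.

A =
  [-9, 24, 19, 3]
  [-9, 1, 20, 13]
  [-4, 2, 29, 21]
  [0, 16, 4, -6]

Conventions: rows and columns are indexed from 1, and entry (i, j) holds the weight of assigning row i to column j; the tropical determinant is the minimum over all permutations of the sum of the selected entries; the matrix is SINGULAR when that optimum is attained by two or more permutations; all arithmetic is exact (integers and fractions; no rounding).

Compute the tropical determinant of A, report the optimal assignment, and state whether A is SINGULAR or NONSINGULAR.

σ = (1, 2, 3, 4): (-9) + 1 + 29 + (-6) = 15
σ = (1, 2, 4, 3): (-9) + 1 + 21 + 4 = 17
σ = (1, 3, 2, 4): (-9) + 20 + 2 + (-6) = 7
σ = (1, 3, 4, 2): (-9) + 20 + 21 + 16 = 48
σ = (1, 4, 2, 3): (-9) + 13 + 2 + 4 = 10
σ = (1, 4, 3, 2): (-9) + 13 + 29 + 16 = 49
σ = (2, 1, 3, 4): 24 + (-9) + 29 + (-6) = 38
σ = (2, 1, 4, 3): 24 + (-9) + 21 + 4 = 40
σ = (2, 3, 1, 4): 24 + 20 + (-4) + (-6) = 34
σ = (2, 3, 4, 1): 24 + 20 + 21 + 0 = 65
σ = (2, 4, 1, 3): 24 + 13 + (-4) + 4 = 37
σ = (2, 4, 3, 1): 24 + 13 + 29 + 0 = 66
σ = (3, 1, 2, 4): 19 + (-9) + 2 + (-6) = 6
σ = (3, 1, 4, 2): 19 + (-9) + 21 + 16 = 47
σ = (3, 2, 1, 4): 19 + 1 + (-4) + (-6) = 10
σ = (3, 2, 4, 1): 19 + 1 + 21 + 0 = 41
σ = (3, 4, 1, 2): 19 + 13 + (-4) + 16 = 44
σ = (3, 4, 2, 1): 19 + 13 + 2 + 0 = 34
σ = (4, 1, 2, 3): 3 + (-9) + 2 + 4 = 0
σ = (4, 1, 3, 2): 3 + (-9) + 29 + 16 = 39
σ = (4, 2, 1, 3): 3 + 1 + (-4) + 4 = 4
σ = (4, 2, 3, 1): 3 + 1 + 29 + 0 = 33
σ = (4, 3, 1, 2): 3 + 20 + (-4) + 16 = 35
σ = (4, 3, 2, 1): 3 + 20 + 2 + 0 = 25
Optimal value attained by: σ = (4, 1, 2, 3).
Answer: det⊕(A) = 0; verdict: NONSINGULAR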